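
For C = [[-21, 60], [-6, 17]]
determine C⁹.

[[-196821, 590460], [-59046, 177137]]

tr C = -4 and det C = 3, so the characteristic polynomial is λ² − (-4)λ + (3) with roots -1 and -3.
Eigenvectors give P = [[-3, 10], [-1, 3]] with P⁻¹ = [[3, -10], [1, -3]], and C = P·diag(-1, -3)·P⁻¹.
Then C⁹ = P·diag(-1, -19683)·P⁻¹ = [[3, -196830], [1, -59049]] · [[3, -10], [1, -3]] = [[-196821, 590460], [-59046, 177137]].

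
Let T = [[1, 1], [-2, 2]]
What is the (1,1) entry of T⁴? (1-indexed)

-17

T² = [[-1, 3], [-6, 2]]
T³ = [[-7, 5], [-10, -2]]
T⁴ = [[-17, 3], [-6, -14]]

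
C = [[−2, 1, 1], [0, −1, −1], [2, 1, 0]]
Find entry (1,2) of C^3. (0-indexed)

−2

C^2 = [[6, −2, −3], [−2, 0, 1], [−4, 1, 1]]
C^3 = [[−18, 5, 8], [6, −1, −2], [10, −4, −5]]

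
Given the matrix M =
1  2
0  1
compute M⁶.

[[1, 12], [0, 1]]

M = I + N where N = [[0, 2], [0, 0]] is strictly upper-triangular, so N² = 0.
(I + N)⁶ = I + 6·N = [[1, 12], [0, 1]].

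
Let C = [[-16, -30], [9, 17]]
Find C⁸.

[[-1274, -2550], [765, 1531]]

tr C = 1 and det C = -2, so the characteristic polynomial is λ² − (1)λ + (-2) with roots 2 and -1.
Eigenvectors give P = [[-5, -2], [3, 1]] with P⁻¹ = [[1, 2], [-3, -5]], and C = P·diag(2, -1)·P⁻¹.
Then C⁸ = P·diag(256, 1)·P⁻¹ = [[-1280, -2], [768, 1]] · [[1, 2], [-3, -5]] = [[-1274, -2550], [765, 1531]].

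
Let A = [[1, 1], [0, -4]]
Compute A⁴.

A² = [[1, -3], [0, 16]]
A³ = [[1, 13], [0, -64]]
A⁴ = [[1, -51], [0, 256]]

[[1, -51], [0, 256]]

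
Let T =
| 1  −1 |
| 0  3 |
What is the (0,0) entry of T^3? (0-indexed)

1

T^2 = [[1, −4], [0, 9]]
T^3 = [[1, −13], [0, 27]]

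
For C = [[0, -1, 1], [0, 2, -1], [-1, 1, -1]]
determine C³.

C² = [[-1, -1, 0], [1, 3, -1], [1, 2, -1]]
C³ = [[0, -1, 0], [1, 4, -1], [1, 2, 0]]

[[0, -1, 0], [1, 4, -1], [1, 2, 0]]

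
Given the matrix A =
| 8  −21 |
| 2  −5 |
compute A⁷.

tr A = 3 and det A = 2, so the characteristic polynomial is λ² − (3)λ + (2) with roots 2 and 1.
Eigenvectors give P = [[7, 3], [2, 1]] with P⁻¹ = [[1, −3], [−2, 7]], and A = P·diag(2, 1)·P⁻¹.
Then A⁷ = P·diag(128, 1)·P⁻¹ = [[896, 3], [256, 1]] · [[1, −3], [−2, 7]] = [[890, −2667], [254, −761]].

[[890, −2667], [254, −761]]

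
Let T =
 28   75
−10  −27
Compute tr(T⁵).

tr T = 1 and det T = −6, so the characteristic polynomial is λ² − (1)λ + (−6) with roots 3 and −2.
Eigenvectors give P = [[−3, −5], [1, 2]] with P⁻¹ = [[−2, −5], [1, 3]], and T = P·diag(3, −2)·P⁻¹.
Then T⁵ = P·diag(243, −32)·P⁻¹ = [[−729, 160], [243, −64]] · [[−2, −5], [1, 3]] = [[1618, 4125], [−550, −1407]].

211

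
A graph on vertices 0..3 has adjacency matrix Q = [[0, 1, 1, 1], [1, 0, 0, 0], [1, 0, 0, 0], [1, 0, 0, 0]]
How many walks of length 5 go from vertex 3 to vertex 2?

The number of length-5 walks from vertex 3 to vertex 2 is entry (3,2) of Q⁵, where Q is the adjacency matrix.
Q² = [[3, 0, 0, 0], [0, 1, 1, 1], [0, 1, 1, 1], [0, 1, 1, 1]]
Q³ = [[0, 3, 3, 3], [3, 0, 0, 0], [3, 0, 0, 0], [3, 0, 0, 0]]
Q⁴ = [[9, 0, 0, 0], [0, 3, 3, 3], [0, 3, 3, 3], [0, 3, 3, 3]]
Q⁵ = [[0, 9, 9, 9], [9, 0, 0, 0], [9, 0, 0, 0], [9, 0, 0, 0]]

0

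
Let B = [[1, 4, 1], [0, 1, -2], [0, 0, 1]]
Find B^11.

B = I + N where N = [[0, 4, 1], [0, 0, -2], [0, 0, 0]] is strictly upper-triangular, so N^3 = 0.
(I + N)^11 = I + 11·N + 55·N^2 = [[1, 44, -429], [0, 1, -22], [0, 0, 1]].

[[1, 44, -429], [0, 1, -22], [0, 0, 1]]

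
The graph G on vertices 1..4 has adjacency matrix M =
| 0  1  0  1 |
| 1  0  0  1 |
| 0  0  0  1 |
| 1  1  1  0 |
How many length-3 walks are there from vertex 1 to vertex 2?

The number of length-3 walks from vertex 1 to vertex 2 is entry (1,2) of M³, where M is the adjacency matrix.
M² = [[2, 1, 1, 1], [1, 2, 1, 1], [1, 1, 1, 0], [1, 1, 0, 3]]
M³ = [[2, 3, 1, 4], [3, 2, 1, 4], [1, 1, 0, 3], [4, 4, 3, 2]]

3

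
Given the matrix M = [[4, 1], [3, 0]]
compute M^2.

[[19, 4], [12, 3]]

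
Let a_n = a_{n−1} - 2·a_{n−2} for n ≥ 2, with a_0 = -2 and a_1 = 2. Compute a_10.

With companion matrix C = [[1, -2], [1, 0]], [a_n, a_{n−1}]ᵀ = C·[a_{n−1}, a_{n−2}]ᵀ, so [a_10, a_9]ᵀ = C⁹·[a_1, a_0]ᵀ.
C⁹ = [[-11, 34], [-17, 6]], giving [a_10, a_9]ᵀ = [[-90], [-46]].

-90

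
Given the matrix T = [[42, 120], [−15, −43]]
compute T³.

[[288, 840], [−105, −307]]

tr T = −1 and det T = −6, so the characteristic polynomial is λ² − (−1)λ + (−6) with roots 2 and −3.
Eigenvectors give P = [[−3, −8], [1, 3]] with P⁻¹ = [[−3, −8], [1, 3]], and T = P·diag(2, −3)·P⁻¹.
Then T³ = P·diag(8, −27)·P⁻¹ = [[−24, 216], [8, −81]] · [[−3, −8], [1, 3]] = [[288, 840], [−105, −307]].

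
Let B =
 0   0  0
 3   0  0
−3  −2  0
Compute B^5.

B is strictly triangular, hence nilpotent: B^3 = 0, so B^5 = 0.

[[0, 0, 0], [0, 0, 0], [0, 0, 0]]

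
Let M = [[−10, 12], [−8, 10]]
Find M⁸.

tr M = 0 and det M = −4, so the characteristic polynomial is λ² − (0)λ + (−4) with roots −2 and 2.
Eigenvectors give P = [[3, 1], [2, 1]] with P⁻¹ = [[1, −1], [−2, 3]], and M = P·diag(−2, 2)·P⁻¹.
Then M⁸ = P·diag(256, 256)·P⁻¹ = [[768, 256], [512, 256]] · [[1, −1], [−2, 3]] = [[256, 0], [0, 256]].

[[256, 0], [0, 256]]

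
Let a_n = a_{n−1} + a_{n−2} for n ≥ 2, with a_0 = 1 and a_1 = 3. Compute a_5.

18

With companion matrix T = [[1, 1], [1, 0]], [a_n, a_{n−1}]ᵀ = T·[a_{n−1}, a_{n−2}]ᵀ, so [a_5, a_4]ᵀ = T⁴·[a_1, a_0]ᵀ.
T⁴ = [[5, 3], [3, 2]], giving [a_5, a_4]ᵀ = [[18], [11]].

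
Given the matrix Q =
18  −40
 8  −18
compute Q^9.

[[4608, −10240], [2048, −4608]]

tr Q = 0 and det Q = −4, so the characteristic polynomial is λ² − (0)λ + (−4) with roots −2 and 2.
Eigenvectors give P = [[2, 5], [1, 2]] with P⁻¹ = [[−2, 5], [1, −2]], and Q = P·diag(−2, 2)·P⁻¹.
Then Q^9 = P·diag(−512, 512)·P⁻¹ = [[−1024, 2560], [−512, 1024]] · [[−2, 5], [1, −2]] = [[4608, −10240], [2048, −4608]].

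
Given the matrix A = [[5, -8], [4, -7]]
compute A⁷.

tr A = -2 and det A = -3, so the characteristic polynomial is λ² − (-2)λ + (-3) with roots -3 and 1.
Eigenvectors give P = [[-1, 2], [-1, 1]] with P⁻¹ = [[1, -2], [1, -1]], and A = P·diag(-3, 1)·P⁻¹.
Then A⁷ = P·diag(-2187, 1)·P⁻¹ = [[2187, 2], [2187, 1]] · [[1, -2], [1, -1]] = [[2189, -4376], [2188, -4375]].

[[2189, -4376], [2188, -4375]]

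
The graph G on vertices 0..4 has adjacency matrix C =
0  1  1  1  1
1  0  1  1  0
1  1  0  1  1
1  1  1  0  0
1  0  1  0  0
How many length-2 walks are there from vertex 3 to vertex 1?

The number of length-2 walks from vertex 3 to vertex 1 is entry (3,1) of C^2, where C is the adjacency matrix.
C^2 = [[4, 2, 3, 2, 1], [2, 3, 2, 2, 2], [3, 2, 4, 2, 1], [2, 2, 2, 3, 2], [1, 2, 1, 2, 2]]

2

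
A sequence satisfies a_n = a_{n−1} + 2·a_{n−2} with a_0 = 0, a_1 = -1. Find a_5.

-11

With companion matrix B = [[1, 2], [1, 0]], [a_n, a_{n−1}]ᵀ = B·[a_{n−1}, a_{n−2}]ᵀ, so [a_5, a_4]ᵀ = B^4·[a_1, a_0]ᵀ.
B^4 = [[11, 10], [5, 6]], giving [a_5, a_4]ᵀ = [[-11], [-5]].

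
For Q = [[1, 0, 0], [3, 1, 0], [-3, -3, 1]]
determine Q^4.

[[1, 0, 0], [12, 1, 0], [-66, -12, 1]]

Q = I + N where N = [[0, 0, 0], [3, 0, 0], [-3, -3, 0]] is strictly lower-triangular, so N^3 = 0.
(I + N)^4 = I + 4·N + 6·N^2 = [[1, 0, 0], [12, 1, 0], [-66, -12, 1]].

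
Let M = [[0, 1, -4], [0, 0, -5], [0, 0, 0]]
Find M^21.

[[0, 0, 0], [0, 0, 0], [0, 0, 0]]

M is strictly triangular, hence nilpotent: M^3 = 0, so M^21 = 0.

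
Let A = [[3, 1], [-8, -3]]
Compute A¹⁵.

[[3, 1], [-8, -3]]

A² = I (check: tr A = 0 and det A = -1), so A¹⁵ = A since 15 is odd.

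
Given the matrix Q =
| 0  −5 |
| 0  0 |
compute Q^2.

Q is strictly triangular, hence nilpotent: Q^2 = 0, so Q^2 = 0.

[[0, 0], [0, 0]]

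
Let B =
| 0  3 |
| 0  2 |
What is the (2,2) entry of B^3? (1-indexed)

B^2 = [[0, 6], [0, 4]]
B^3 = [[0, 12], [0, 8]]

8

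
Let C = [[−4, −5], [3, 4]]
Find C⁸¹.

C² = I (check: tr C = 0 and det C = −1), so C⁸¹ = C since 81 is odd.

[[−4, −5], [3, 4]]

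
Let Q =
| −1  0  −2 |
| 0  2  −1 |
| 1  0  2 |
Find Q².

[[−1, 0, −2], [−1, 4, −4], [1, 0, 2]]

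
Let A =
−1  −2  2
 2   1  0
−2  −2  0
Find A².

[[−7, −4, −2], [0, −3, 4], [−2, 2, −4]]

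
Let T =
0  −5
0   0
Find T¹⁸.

[[0, 0], [0, 0]]

T is strictly triangular, hence nilpotent: T² = 0, so T¹⁸ = 0.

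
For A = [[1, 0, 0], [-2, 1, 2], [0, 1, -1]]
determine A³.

[[1, 0, 0], [-10, 3, 6], [-2, 3, -3]]

A² = [[1, 0, 0], [-4, 3, 0], [-2, 0, 3]]
A³ = [[1, 0, 0], [-10, 3, 6], [-2, 3, -3]]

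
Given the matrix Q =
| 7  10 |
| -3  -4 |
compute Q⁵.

[[187, 310], [-93, -154]]

tr Q = 3 and det Q = 2, so the characteristic polynomial is λ² − (3)λ + (2) with roots 2 and 1.
Eigenvectors give P = [[-2, -5], [1, 3]] with P⁻¹ = [[-3, -5], [1, 2]], and Q = P·diag(2, 1)·P⁻¹.
Then Q⁵ = P·diag(32, 1)·P⁻¹ = [[-64, -5], [32, 3]] · [[-3, -5], [1, 2]] = [[187, 310], [-93, -154]].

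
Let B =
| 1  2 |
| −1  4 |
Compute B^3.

[[−11, 38], [−19, 46]]

tr B = 5 and det B = 6, so the characteristic polynomial is λ² − (5)λ + (6) with roots 3 and 2.
Eigenvectors give P = [[1, −2], [1, −1]] with P⁻¹ = [[−1, 2], [−1, 1]], and B = P·diag(3, 2)·P⁻¹.
Then B^3 = P·diag(27, 8)·P⁻¹ = [[27, −16], [27, −8]] · [[−1, 2], [−1, 1]] = [[−11, 38], [−19, 46]].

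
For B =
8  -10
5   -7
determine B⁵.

tr B = 1 and det B = -6, so the characteristic polynomial is λ² − (1)λ + (-6) with roots -2 and 3.
Eigenvectors give P = [[-1, 2], [-1, 1]] with P⁻¹ = [[1, -2], [1, -1]], and B = P·diag(-2, 3)·P⁻¹.
Then B⁵ = P·diag(-32, 243)·P⁻¹ = [[32, 486], [32, 243]] · [[1, -2], [1, -1]] = [[518, -550], [275, -307]].

[[518, -550], [275, -307]]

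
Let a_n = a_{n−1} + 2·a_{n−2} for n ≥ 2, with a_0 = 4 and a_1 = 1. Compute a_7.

211

With companion matrix T = [[1, 2], [1, 0]], [a_n, a_{n−1}]ᵀ = T·[a_{n−1}, a_{n−2}]ᵀ, so [a_7, a_6]ᵀ = T⁶·[a_1, a_0]ᵀ.
T⁶ = [[43, 42], [21, 22]], giving [a_7, a_6]ᵀ = [[211], [109]].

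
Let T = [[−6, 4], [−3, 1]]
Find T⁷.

[[−8364, 8236], [−6177, 6049]]

tr T = −5 and det T = 6, so the characteristic polynomial is λ² − (−5)λ + (6) with roots −3 and −2.
Eigenvectors give P = [[−4, −1], [−3, −1]] with P⁻¹ = [[−1, 1], [3, −4]], and T = P·diag(−3, −2)·P⁻¹.
Then T⁷ = P·diag(−2187, −128)·P⁻¹ = [[8748, 128], [6561, 128]] · [[−1, 1], [3, −4]] = [[−8364, 8236], [−6177, 6049]].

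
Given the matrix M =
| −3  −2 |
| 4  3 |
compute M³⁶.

[[1, 0], [0, 1]]

M² = I (check: tr M = 0 and det M = −1), so M³⁶ = I since 36 is even.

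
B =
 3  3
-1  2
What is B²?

[[6, 15], [-5, 1]]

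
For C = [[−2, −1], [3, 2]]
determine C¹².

C² = I (check: tr C = 0 and det C = −1), so C¹² = I since 12 is even.

[[1, 0], [0, 1]]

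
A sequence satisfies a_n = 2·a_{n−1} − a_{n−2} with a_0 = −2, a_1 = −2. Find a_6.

−2

With companion matrix M = [[2, −1], [1, 0]], [a_n, a_{n−1}]ᵀ = M·[a_{n−1}, a_{n−2}]ᵀ, so [a_6, a_5]ᵀ = M⁵·[a_1, a_0]ᵀ.
M⁵ = [[6, −5], [5, −4]], giving [a_6, a_5]ᵀ = [[−2], [−2]].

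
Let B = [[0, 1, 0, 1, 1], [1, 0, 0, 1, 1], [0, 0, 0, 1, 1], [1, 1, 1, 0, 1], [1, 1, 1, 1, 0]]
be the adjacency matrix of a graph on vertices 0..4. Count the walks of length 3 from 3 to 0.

The number of length-3 walks from vertex 3 to vertex 0 is entry (3,0) of B^3, where B is the adjacency matrix.
B^2 = [[3, 2, 2, 2, 2], [2, 3, 2, 2, 2], [2, 2, 2, 1, 1], [2, 2, 1, 4, 3], [2, 2, 1, 3, 4]]
B^3 = [[6, 7, 4, 9, 9], [7, 6, 4, 9, 9], [4, 4, 2, 7, 7], [9, 9, 7, 8, 9], [9, 9, 7, 9, 8]]

9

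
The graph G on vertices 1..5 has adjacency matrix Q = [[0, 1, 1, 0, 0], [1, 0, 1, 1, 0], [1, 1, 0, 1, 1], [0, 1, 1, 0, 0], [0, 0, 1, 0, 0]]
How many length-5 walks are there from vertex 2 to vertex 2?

The number of length-5 walks from vertex 2 to vertex 2 is entry (2,2) of Q^5, where Q is the adjacency matrix.
Q^2 = [[2, 1, 1, 2, 1], [1, 3, 2, 1, 1], [1, 2, 4, 1, 0], [2, 1, 1, 2, 1], [1, 1, 0, 1, 1]]
Q^3 = [[2, 5, 6, 2, 1], [5, 4, 6, 5, 2], [6, 6, 4, 6, 4], [2, 5, 6, 2, 1], [1, 2, 4, 1, 0]]
Q^4 = [[11, 10, 10, 11, 6], [10, 16, 16, 10, 6], [10, 16, 22, 10, 4], [11, 10, 10, 11, 6], [6, 6, 4, 6, 4]]
Q^5 = [[20, 32, 38, 20, 10], [32, 36, 42, 32, 16], [38, 42, 40, 38, 22], [20, 32, 38, 20, 10], [10, 16, 22, 10, 4]]

36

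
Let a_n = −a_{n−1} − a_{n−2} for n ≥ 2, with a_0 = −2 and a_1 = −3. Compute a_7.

With companion matrix A = [[−1, −1], [1, 0]], [a_n, a_{n−1}]ᵀ = A·[a_{n−1}, a_{n−2}]ᵀ, so [a_7, a_6]ᵀ = A⁶·[a_1, a_0]ᵀ.
A⁶ = [[1, 0], [0, 1]], giving [a_7, a_6]ᵀ = [[−3], [−2]].

−3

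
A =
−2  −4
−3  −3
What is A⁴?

A² = [[16, 20], [15, 21]]
A³ = [[−92, −124], [−93, −123]]
A⁴ = [[556, 740], [555, 741]]

[[556, 740], [555, 741]]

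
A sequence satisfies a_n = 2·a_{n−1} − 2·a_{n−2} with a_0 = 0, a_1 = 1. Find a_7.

With companion matrix B = [[2, −2], [1, 0]], [a_n, a_{n−1}]ᵀ = B·[a_{n−1}, a_{n−2}]ᵀ, so [a_7, a_6]ᵀ = B^6·[a_1, a_0]ᵀ.
B^6 = [[−8, 16], [−8, 8]], giving [a_7, a_6]ᵀ = [[−8], [−8]].

−8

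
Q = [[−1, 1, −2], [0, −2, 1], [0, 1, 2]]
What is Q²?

[[1, −5, −1], [0, 5, 0], [0, 0, 5]]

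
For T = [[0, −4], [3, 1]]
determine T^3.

T^2 = [[−12, −4], [3, −11]]
T^3 = [[−12, 44], [−33, −23]]

[[−12, 44], [−33, −23]]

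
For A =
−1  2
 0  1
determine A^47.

A² = I (check: tr A = 0 and det A = −1), so A^47 = A since 47 is odd.

[[−1, 2], [0, 1]]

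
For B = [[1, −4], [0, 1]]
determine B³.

[[1, −12], [0, 1]]

B² = [[1, −8], [0, 1]]
B³ = [[1, −12], [0, 1]]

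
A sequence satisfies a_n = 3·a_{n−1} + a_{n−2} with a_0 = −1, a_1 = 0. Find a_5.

−33

With companion matrix C = [[3, 1], [1, 0]], [a_n, a_{n−1}]ᵀ = C·[a_{n−1}, a_{n−2}]ᵀ, so [a_5, a_4]ᵀ = C⁴·[a_1, a_0]ᵀ.
C⁴ = [[109, 33], [33, 10]], giving [a_5, a_4]ᵀ = [[−33], [−10]].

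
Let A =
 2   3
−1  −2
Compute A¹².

[[1, 0], [0, 1]]

A² = I (check: tr A = 0 and det A = −1), so A¹² = I since 12 is even.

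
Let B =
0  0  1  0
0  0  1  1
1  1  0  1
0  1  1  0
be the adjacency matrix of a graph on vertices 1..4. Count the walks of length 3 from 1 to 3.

The number of length-3 walks from vertex 1 to vertex 3 is entry (1,3) of B³, where B is the adjacency matrix.
B² = [[1, 1, 0, 1], [1, 2, 1, 1], [0, 1, 3, 1], [1, 1, 1, 2]]
B³ = [[0, 1, 3, 1], [1, 2, 4, 3], [3, 4, 2, 4], [1, 3, 4, 2]]

3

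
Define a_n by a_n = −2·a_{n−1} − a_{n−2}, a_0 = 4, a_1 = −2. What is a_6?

−8

With companion matrix T = [[−2, −1], [1, 0]], [a_n, a_{n−1}]ᵀ = T·[a_{n−1}, a_{n−2}]ᵀ, so [a_6, a_5]ᵀ = T⁵·[a_1, a_0]ᵀ.
T⁵ = [[−6, −5], [5, 4]], giving [a_6, a_5]ᵀ = [[−8], [6]].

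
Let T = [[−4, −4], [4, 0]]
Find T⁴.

T² = [[0, 16], [−16, −16]]
T³ = [[64, 0], [0, 64]]
T⁴ = [[−256, −256], [256, 0]]

[[−256, −256], [256, 0]]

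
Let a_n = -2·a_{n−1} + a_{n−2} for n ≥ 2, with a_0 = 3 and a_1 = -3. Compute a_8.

1731

With companion matrix C = [[-2, 1], [1, 0]], [a_n, a_{n−1}]ᵀ = C·[a_{n−1}, a_{n−2}]ᵀ, so [a_8, a_7]ᵀ = C^7·[a_1, a_0]ᵀ.
C^7 = [[-408, 169], [169, -70]], giving [a_8, a_7]ᵀ = [[1731], [-717]].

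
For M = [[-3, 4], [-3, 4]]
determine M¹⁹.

[[-3, 4], [-3, 4]]

M² = M (a projection; rank 1, trace 1), so M¹⁹ = M.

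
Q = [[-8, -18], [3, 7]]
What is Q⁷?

[[-386, -774], [129, 259]]

tr Q = -1 and det Q = -2, so the characteristic polynomial is λ² − (-1)λ + (-2) with roots -2 and 1.
Eigenvectors give P = [[-3, -2], [1, 1]] with P⁻¹ = [[-1, -2], [1, 3]], and Q = P·diag(-2, 1)·P⁻¹.
Then Q⁷ = P·diag(-128, 1)·P⁻¹ = [[384, -2], [-128, 1]] · [[-1, -2], [1, 3]] = [[-386, -774], [129, 259]].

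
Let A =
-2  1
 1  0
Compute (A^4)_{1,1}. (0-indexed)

5

A^2 = [[5, -2], [-2, 1]]
A^3 = [[-12, 5], [5, -2]]
A^4 = [[29, -12], [-12, 5]]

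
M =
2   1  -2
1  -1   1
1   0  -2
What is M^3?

M^2 = [[3, 1, 1], [2, 2, -5], [0, 1, 2]]
M^3 = [[8, 2, -7], [1, 0, 8], [3, -1, -3]]

[[8, 2, -7], [1, 0, 8], [3, -1, -3]]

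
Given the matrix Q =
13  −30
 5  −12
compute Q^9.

[[60073, −121170], [20195, −40902]]

tr Q = 1 and det Q = −6, so the characteristic polynomial is λ² − (1)λ + (−6) with roots 3 and −2.
Eigenvectors give P = [[3, −2], [1, −1]] with P⁻¹ = [[1, −2], [1, −3]], and Q = P·diag(3, −2)·P⁻¹.
Then Q^9 = P·diag(19683, −512)·P⁻¹ = [[59049, 1024], [19683, 512]] · [[1, −2], [1, −3]] = [[60073, −121170], [20195, −40902]].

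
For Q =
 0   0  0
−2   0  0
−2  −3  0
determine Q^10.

[[0, 0, 0], [0, 0, 0], [0, 0, 0]]

Q is strictly triangular, hence nilpotent: Q^3 = 0, so Q^10 = 0.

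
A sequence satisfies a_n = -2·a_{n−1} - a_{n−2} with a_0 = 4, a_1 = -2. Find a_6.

With companion matrix C = [[-2, -1], [1, 0]], [a_n, a_{n−1}]ᵀ = C·[a_{n−1}, a_{n−2}]ᵀ, so [a_6, a_5]ᵀ = C^5·[a_1, a_0]ᵀ.
C^5 = [[-6, -5], [5, 4]], giving [a_6, a_5]ᵀ = [[-8], [6]].

-8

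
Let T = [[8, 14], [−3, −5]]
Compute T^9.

tr T = 3 and det T = 2, so the characteristic polynomial is λ² − (3)λ + (2) with roots 2 and 1.
Eigenvectors give P = [[7, −2], [−3, 1]] with P⁻¹ = [[1, 2], [3, 7]], and T = P·diag(2, 1)·P⁻¹.
Then T^9 = P·diag(512, 1)·P⁻¹ = [[3584, −2], [−1536, 1]] · [[1, 2], [3, 7]] = [[3578, 7154], [−1533, −3065]].

[[3578, 7154], [−1533, −3065]]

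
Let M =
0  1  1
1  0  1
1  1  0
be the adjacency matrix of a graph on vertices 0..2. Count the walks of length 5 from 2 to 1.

11

The number of length-5 walks from vertex 2 to vertex 1 is entry (2,1) of M⁵, where M is the adjacency matrix.
M² = [[2, 1, 1], [1, 2, 1], [1, 1, 2]]
M³ = [[2, 3, 3], [3, 2, 3], [3, 3, 2]]
M⁴ = [[6, 5, 5], [5, 6, 5], [5, 5, 6]]
M⁵ = [[10, 11, 11], [11, 10, 11], [11, 11, 10]]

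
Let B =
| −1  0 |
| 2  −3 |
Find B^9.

[[−1, 0], [19682, −19683]]

tr B = −4 and det B = 3, so the characteristic polynomial is λ² − (−4)λ + (3) with roots −3 and −1.
Eigenvectors give P = [[0, 1], [−1, 1]] with P⁻¹ = [[1, −1], [1, 0]], and B = P·diag(−3, −1)·P⁻¹.
Then B^9 = P·diag(−19683, −1)·P⁻¹ = [[0, −1], [19683, −1]] · [[1, −1], [1, 0]] = [[−1, 0], [19682, −19683]].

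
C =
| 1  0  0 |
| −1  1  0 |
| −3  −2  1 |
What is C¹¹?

C = I + N where N = [[0, 0, 0], [−1, 0, 0], [−3, −2, 0]] is strictly lower-triangular, so N³ = 0.
(I + N)¹¹ = I + 11·N + 55·N² = [[1, 0, 0], [−11, 1, 0], [77, −22, 1]].

[[1, 0, 0], [−11, 1, 0], [77, −22, 1]]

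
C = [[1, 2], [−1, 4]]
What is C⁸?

[[−6049, 12610], [−6305, 12866]]

tr C = 5 and det C = 6, so the characteristic polynomial is λ² − (5)λ + (6) with roots 3 and 2.
Eigenvectors give P = [[1, −2], [1, −1]] with P⁻¹ = [[−1, 2], [−1, 1]], and C = P·diag(3, 2)·P⁻¹.
Then C⁸ = P·diag(6561, 256)·P⁻¹ = [[6561, −512], [6561, −256]] · [[−1, 2], [−1, 1]] = [[−6049, 12610], [−6305, 12866]].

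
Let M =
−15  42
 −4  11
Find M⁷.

[[−15303, 45906], [−4372, 13115]]

tr M = −4 and det M = 3, so the characteristic polynomial is λ² − (−4)λ + (3) with roots −3 and −1.
Eigenvectors give P = [[−7, −3], [−2, −1]] with P⁻¹ = [[−1, 3], [2, −7]], and M = P·diag(−3, −1)·P⁻¹.
Then M⁷ = P·diag(−2187, −1)·P⁻¹ = [[15309, 3], [4374, 1]] · [[−1, 3], [2, −7]] = [[−15303, 45906], [−4372, 13115]].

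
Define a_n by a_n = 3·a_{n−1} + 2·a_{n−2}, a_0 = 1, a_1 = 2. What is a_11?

726628

With companion matrix B = [[3, 2], [1, 0]], [a_n, a_{n−1}]ᵀ = B·[a_{n−1}, a_{n−2}]ᵀ, so [a_11, a_10]ᵀ = B¹⁰·[a_1, a_0]ᵀ.
B¹⁰ = [[283667, 159294], [79647, 44726]], giving [a_11, a_10]ᵀ = [[726628], [204020]].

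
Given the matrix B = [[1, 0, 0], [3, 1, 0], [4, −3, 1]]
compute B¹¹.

B = I + N where N = [[0, 0, 0], [3, 0, 0], [4, −3, 0]] is strictly lower-triangular, so N³ = 0.
(I + N)¹¹ = I + 11·N + 55·N² = [[1, 0, 0], [33, 1, 0], [−451, −33, 1]].

[[1, 0, 0], [33, 1, 0], [−451, −33, 1]]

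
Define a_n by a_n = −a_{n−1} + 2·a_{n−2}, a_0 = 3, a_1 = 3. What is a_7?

3

With companion matrix C = [[−1, 2], [1, 0]], [a_n, a_{n−1}]ᵀ = C·[a_{n−1}, a_{n−2}]ᵀ, so [a_7, a_6]ᵀ = C^6·[a_1, a_0]ᵀ.
C^6 = [[43, −42], [−21, 22]], giving [a_7, a_6]ᵀ = [[3], [3]].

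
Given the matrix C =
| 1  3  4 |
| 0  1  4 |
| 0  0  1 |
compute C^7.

[[1, 21, 280], [0, 1, 28], [0, 0, 1]]

C = I + N where N = [[0, 3, 4], [0, 0, 4], [0, 0, 0]] is strictly upper-triangular, so N^3 = 0.
(I + N)^7 = I + 7·N + 21·N^2 = [[1, 21, 280], [0, 1, 28], [0, 0, 1]].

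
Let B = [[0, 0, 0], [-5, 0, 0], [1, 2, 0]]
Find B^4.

B is strictly triangular, hence nilpotent: B^3 = 0, so B^4 = 0.

[[0, 0, 0], [0, 0, 0], [0, 0, 0]]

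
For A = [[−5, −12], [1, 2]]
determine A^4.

[[61, 180], [−15, −44]]

tr A = −3 and det A = 2, so the characteristic polynomial is λ² − (−3)λ + (2) with roots −1 and −2.
Eigenvectors give P = [[3, 4], [−1, −1]] with P⁻¹ = [[−1, −4], [1, 3]], and A = P·diag(−1, −2)·P⁻¹.
Then A^4 = P·diag(1, 16)·P⁻¹ = [[3, 64], [−1, −16]] · [[−1, −4], [1, 3]] = [[61, 180], [−15, −44]].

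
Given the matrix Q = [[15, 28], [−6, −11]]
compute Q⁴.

tr Q = 4 and det Q = 3, so the characteristic polynomial is λ² − (4)λ + (3) with roots 1 and 3.
Eigenvectors give P = [[−2, −7], [1, 3]] with P⁻¹ = [[3, 7], [−1, −2]], and Q = P·diag(1, 3)·P⁻¹.
Then Q⁴ = P·diag(1, 81)·P⁻¹ = [[−2, −567], [1, 243]] · [[3, 7], [−1, −2]] = [[561, 1120], [−240, −479]].

[[561, 1120], [−240, −479]]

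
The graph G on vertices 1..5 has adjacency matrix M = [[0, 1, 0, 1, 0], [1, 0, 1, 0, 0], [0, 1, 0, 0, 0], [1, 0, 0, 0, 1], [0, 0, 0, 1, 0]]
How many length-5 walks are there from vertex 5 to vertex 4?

5

The number of length-5 walks from vertex 5 to vertex 4 is entry (5,4) of M⁵, where M is the adjacency matrix.
M² = [[2, 0, 1, 0, 1], [0, 2, 0, 1, 0], [1, 0, 1, 0, 0], [0, 1, 0, 2, 0], [1, 0, 0, 0, 1]]
M³ = [[0, 3, 0, 3, 0], [3, 0, 2, 0, 1], [0, 2, 0, 1, 0], [3, 0, 1, 0, 2], [0, 1, 0, 2, 0]]
M⁴ = [[6, 0, 3, 0, 3], [0, 5, 0, 4, 0], [3, 0, 2, 0, 1], [0, 4, 0, 5, 0], [3, 0, 1, 0, 2]]
M⁵ = [[0, 9, 0, 9, 0], [9, 0, 5, 0, 4], [0, 5, 0, 4, 0], [9, 0, 4, 0, 5], [0, 4, 0, 5, 0]]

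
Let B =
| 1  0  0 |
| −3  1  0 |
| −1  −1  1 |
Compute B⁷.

[[1, 0, 0], [−21, 1, 0], [56, −7, 1]]

B = I + N where N = [[0, 0, 0], [−3, 0, 0], [−1, −1, 0]] is strictly lower-triangular, so N³ = 0.
(I + N)⁷ = I + 7·N + 21·N² = [[1, 0, 0], [−21, 1, 0], [56, −7, 1]].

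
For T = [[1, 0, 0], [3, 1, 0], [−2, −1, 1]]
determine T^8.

T = I + N where N = [[0, 0, 0], [3, 0, 0], [−2, −1, 0]] is strictly lower-triangular, so N^3 = 0.
(I + N)^8 = I + 8·N + 28·N^2 = [[1, 0, 0], [24, 1, 0], [−100, −8, 1]].

[[1, 0, 0], [24, 1, 0], [−100, −8, 1]]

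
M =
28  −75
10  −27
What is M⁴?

[[406, −975], [130, −309]]

tr M = 1 and det M = −6, so the characteristic polynomial is λ² − (1)λ + (−6) with roots −2 and 3.
Eigenvectors give P = [[5, 3], [2, 1]] with P⁻¹ = [[−1, 3], [2, −5]], and M = P·diag(−2, 3)·P⁻¹.
Then M⁴ = P·diag(16, 81)·P⁻¹ = [[80, 243], [32, 81]] · [[−1, 3], [2, −5]] = [[406, −975], [130, −309]].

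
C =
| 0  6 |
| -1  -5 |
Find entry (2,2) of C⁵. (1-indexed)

-665

tr C = -5 and det C = 6, so the characteristic polynomial is λ² − (-5)λ + (6) with roots -3 and -2.
Eigenvectors give P = [[-2, 3], [1, -1]] with P⁻¹ = [[1, 3], [1, 2]], and C = P·diag(-3, -2)·P⁻¹.
Then C⁵ = P·diag(-243, -32)·P⁻¹ = [[486, -96], [-243, 32]] · [[1, 3], [1, 2]] = [[390, 1266], [-211, -665]].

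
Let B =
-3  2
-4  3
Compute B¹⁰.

B² = I (check: tr B = 0 and det B = -1), so B¹⁰ = I since 10 is even.

[[1, 0], [0, 1]]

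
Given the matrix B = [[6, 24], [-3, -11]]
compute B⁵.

tr B = -5 and det B = 6, so the characteristic polynomial is λ² − (-5)λ + (6) with roots -3 and -2.
Eigenvectors give P = [[-8, -3], [3, 1]] with P⁻¹ = [[1, 3], [-3, -8]], and B = P·diag(-3, -2)·P⁻¹.
Then B⁵ = P·diag(-243, -32)·P⁻¹ = [[1944, 96], [-729, -32]] · [[1, 3], [-3, -8]] = [[1656, 5064], [-633, -1931]].

[[1656, 5064], [-633, -1931]]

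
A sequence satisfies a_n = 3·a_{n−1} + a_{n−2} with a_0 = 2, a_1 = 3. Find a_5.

393

With companion matrix A = [[3, 1], [1, 0]], [a_n, a_{n−1}]ᵀ = A·[a_{n−1}, a_{n−2}]ᵀ, so [a_5, a_4]ᵀ = A⁴·[a_1, a_0]ᵀ.
A⁴ = [[109, 33], [33, 10]], giving [a_5, a_4]ᵀ = [[393], [119]].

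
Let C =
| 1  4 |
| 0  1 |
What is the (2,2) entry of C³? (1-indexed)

1

C = I + N where N = [[0, 4], [0, 0]] is strictly upper-triangular, so N² = 0.
(I + N)³ = I + 3·N = [[1, 12], [0, 1]].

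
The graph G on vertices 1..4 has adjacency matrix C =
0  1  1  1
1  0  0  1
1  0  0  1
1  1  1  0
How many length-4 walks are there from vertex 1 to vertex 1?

The number of length-4 walks from vertex 1 to vertex 1 is entry (1,1) of C⁴, where C is the adjacency matrix.
C² = [[3, 1, 1, 2], [1, 2, 2, 1], [1, 2, 2, 1], [2, 1, 1, 3]]
C³ = [[4, 5, 5, 5], [5, 2, 2, 5], [5, 2, 2, 5], [5, 5, 5, 4]]
C⁴ = [[15, 9, 9, 14], [9, 10, 10, 9], [9, 10, 10, 9], [14, 9, 9, 15]]

15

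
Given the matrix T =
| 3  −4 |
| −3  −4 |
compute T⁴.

T² = [[21, 4], [3, 28]]
T³ = [[51, −100], [−75, −124]]
T⁴ = [[453, 196], [147, 796]]

[[453, 196], [147, 796]]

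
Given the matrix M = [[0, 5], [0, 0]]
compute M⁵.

M is strictly triangular, hence nilpotent: M² = 0, so M⁵ = 0.

[[0, 0], [0, 0]]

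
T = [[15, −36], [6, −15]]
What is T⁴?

[[81, 0], [0, 81]]

tr T = 0 and det T = −9, so the characteristic polynomial is λ² − (0)λ + (−9) with roots 3 and −3.
Eigenvectors give P = [[−3, 2], [−1, 1]] with P⁻¹ = [[−1, 2], [−1, 3]], and T = P·diag(3, −3)·P⁻¹.
Then T⁴ = P·diag(81, 81)·P⁻¹ = [[−243, 162], [−81, 81]] · [[−1, 2], [−1, 3]] = [[81, 0], [0, 81]].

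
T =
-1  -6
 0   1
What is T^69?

[[-1, -6], [0, 1]]

T² = I (check: tr T = 0 and det T = -1), so T^69 = T since 69 is odd.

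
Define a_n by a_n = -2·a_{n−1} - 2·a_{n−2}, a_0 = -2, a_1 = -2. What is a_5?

With companion matrix M = [[-2, -2], [1, 0]], [a_n, a_{n−1}]ᵀ = M·[a_{n−1}, a_{n−2}]ᵀ, so [a_5, a_4]ᵀ = M⁴·[a_1, a_0]ᵀ.
M⁴ = [[-4, 0], [0, -4]], giving [a_5, a_4]ᵀ = [[8], [8]].

8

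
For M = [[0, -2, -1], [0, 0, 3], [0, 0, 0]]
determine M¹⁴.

[[0, 0, 0], [0, 0, 0], [0, 0, 0]]

M is strictly triangular, hence nilpotent: M³ = 0, so M¹⁴ = 0.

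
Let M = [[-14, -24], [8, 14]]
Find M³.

[[-56, -96], [32, 56]]

tr M = 0 and det M = -4, so the characteristic polynomial is λ² − (0)λ + (-4) with roots 2 and -2.
Eigenvectors give P = [[3, 2], [-2, -1]] with P⁻¹ = [[-1, -2], [2, 3]], and M = P·diag(2, -2)·P⁻¹.
Then M³ = P·diag(8, -8)·P⁻¹ = [[24, -16], [-16, 8]] · [[-1, -2], [2, 3]] = [[-56, -96], [32, 56]].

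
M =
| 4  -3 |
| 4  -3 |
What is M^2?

[[4, -3], [4, -3]]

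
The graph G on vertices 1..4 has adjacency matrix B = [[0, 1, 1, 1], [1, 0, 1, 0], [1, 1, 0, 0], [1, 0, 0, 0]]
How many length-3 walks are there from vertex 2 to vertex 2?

2

The number of length-3 walks from vertex 2 to vertex 2 is entry (2,2) of B^3, where B is the adjacency matrix.
B^2 = [[3, 1, 1, 0], [1, 2, 1, 1], [1, 1, 2, 1], [0, 1, 1, 1]]
B^3 = [[2, 4, 4, 3], [4, 2, 3, 1], [4, 3, 2, 1], [3, 1, 1, 0]]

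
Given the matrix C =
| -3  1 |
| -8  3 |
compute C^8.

[[1, 0], [0, 1]]

C² = I (check: tr C = 0 and det C = -1), so C^8 = I since 8 is even.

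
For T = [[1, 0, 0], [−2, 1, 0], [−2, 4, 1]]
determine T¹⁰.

[[1, 0, 0], [−20, 1, 0], [−380, 40, 1]]

T = I + N where N = [[0, 0, 0], [−2, 0, 0], [−2, 4, 0]] is strictly lower-triangular, so N³ = 0.
(I + N)¹⁰ = I + 10·N + 45·N² = [[1, 0, 0], [−20, 1, 0], [−380, 40, 1]].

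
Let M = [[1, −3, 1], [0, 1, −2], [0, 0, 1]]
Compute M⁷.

M = I + N where N = [[0, −3, 1], [0, 0, −2], [0, 0, 0]] is strictly upper-triangular, so N³ = 0.
(I + N)⁷ = I + 7·N + 21·N² = [[1, −21, 133], [0, 1, −14], [0, 0, 1]].

[[1, −21, 133], [0, 1, −14], [0, 0, 1]]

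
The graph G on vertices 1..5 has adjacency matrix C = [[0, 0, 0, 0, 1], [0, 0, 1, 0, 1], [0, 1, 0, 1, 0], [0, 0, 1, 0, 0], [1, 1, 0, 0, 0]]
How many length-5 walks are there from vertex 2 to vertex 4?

0

The number of length-5 walks from vertex 2 to vertex 4 is entry (2,4) of C⁵, where C is the adjacency matrix.
C² = [[1, 1, 0, 0, 0], [1, 2, 0, 1, 0], [0, 0, 2, 0, 1], [0, 1, 0, 1, 0], [0, 0, 1, 0, 2]]
C³ = [[0, 0, 1, 0, 2], [0, 0, 3, 0, 3], [1, 3, 0, 2, 0], [0, 0, 2, 0, 1], [2, 3, 0, 1, 0]]
C⁴ = [[2, 3, 0, 1, 0], [3, 6, 0, 3, 0], [0, 0, 5, 0, 4], [1, 3, 0, 2, 0], [0, 0, 4, 0, 5]]
C⁵ = [[0, 0, 4, 0, 5], [0, 0, 9, 0, 9], [4, 9, 0, 5, 0], [0, 0, 5, 0, 4], [5, 9, 0, 4, 0]]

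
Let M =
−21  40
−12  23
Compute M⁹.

tr M = 2 and det M = −3, so the characteristic polynomial is λ² − (2)λ + (−3) with roots 3 and −1.
Eigenvectors give P = [[−5, 2], [−3, 1]] with P⁻¹ = [[1, −2], [3, −5]], and M = P·diag(3, −1)·P⁻¹.
Then M⁹ = P·diag(19683, −1)·P⁻¹ = [[−98415, −2], [−59049, −1]] · [[1, −2], [3, −5]] = [[−98421, 196840], [−59052, 118103]].

[[−98421, 196840], [−59052, 118103]]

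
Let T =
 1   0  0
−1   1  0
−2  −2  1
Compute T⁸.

T = I + N where N = [[0, 0, 0], [−1, 0, 0], [−2, −2, 0]] is strictly lower-triangular, so N³ = 0.
(I + N)⁸ = I + 8·N + 28·N² = [[1, 0, 0], [−8, 1, 0], [40, −16, 1]].

[[1, 0, 0], [−8, 1, 0], [40, −16, 1]]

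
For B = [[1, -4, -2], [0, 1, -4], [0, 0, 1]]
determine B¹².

[[1, -48, 1032], [0, 1, -48], [0, 0, 1]]

B = I + N where N = [[0, -4, -2], [0, 0, -4], [0, 0, 0]] is strictly upper-triangular, so N³ = 0.
(I + N)¹² = I + 12·N + 66·N² = [[1, -48, 1032], [0, 1, -48], [0, 0, 1]].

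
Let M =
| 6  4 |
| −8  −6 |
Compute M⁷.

[[384, 256], [−512, −384]]

tr M = 0 and det M = −4, so the characteristic polynomial is λ² − (0)λ + (−4) with roots −2 and 2.
Eigenvectors give P = [[−1, −1], [2, 1]] with P⁻¹ = [[1, 1], [−2, −1]], and M = P·diag(−2, 2)·P⁻¹.
Then M⁷ = P·diag(−128, 128)·P⁻¹ = [[128, −128], [−256, 128]] · [[1, 1], [−2, −1]] = [[384, 256], [−512, −384]].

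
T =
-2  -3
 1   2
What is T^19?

T² = I (check: tr T = 0 and det T = -1), so T^19 = T since 19 is odd.

[[-2, -3], [1, 2]]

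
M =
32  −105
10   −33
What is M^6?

tr M = −1 and det M = −6, so the characteristic polynomial is λ² − (−1)λ + (−6) with roots −3 and 2.
Eigenvectors give P = [[3, 7], [1, 2]] with P⁻¹ = [[−2, 7], [1, −3]], and M = P·diag(−3, 2)·P⁻¹.
Then M^6 = P·diag(729, 64)·P⁻¹ = [[2187, 448], [729, 128]] · [[−2, 7], [1, −3]] = [[−3926, 13965], [−1330, 4719]].

[[−3926, 13965], [−1330, 4719]]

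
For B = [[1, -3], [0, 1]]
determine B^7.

B = I + N where N = [[0, -3], [0, 0]] is strictly upper-triangular, so N^2 = 0.
(I + N)^7 = I + 7·N = [[1, -21], [0, 1]].

[[1, -21], [0, 1]]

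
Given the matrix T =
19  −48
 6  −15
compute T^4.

[[721, −1920], [240, −639]]

tr T = 4 and det T = 3, so the characteristic polynomial is λ² − (4)λ + (3) with roots 3 and 1.
Eigenvectors give P = [[3, −8], [1, −3]] with P⁻¹ = [[3, −8], [1, −3]], and T = P·diag(3, 1)·P⁻¹.
Then T^4 = P·diag(81, 1)·P⁻¹ = [[243, −8], [81, −3]] · [[3, −8], [1, −3]] = [[721, −1920], [240, −639]].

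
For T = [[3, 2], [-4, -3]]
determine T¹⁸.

[[1, 0], [0, 1]]

T² = I (check: tr T = 0 and det T = -1), so T¹⁸ = I since 18 is even.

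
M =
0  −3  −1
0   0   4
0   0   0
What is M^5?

M is strictly triangular, hence nilpotent: M^3 = 0, so M^5 = 0.

[[0, 0, 0], [0, 0, 0], [0, 0, 0]]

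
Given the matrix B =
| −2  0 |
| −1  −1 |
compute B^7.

[[−128, 0], [−127, −1]]

tr B = −3 and det B = 2, so the characteristic polynomial is λ² − (−3)λ + (2) with roots −1 and −2.
Eigenvectors give P = [[0, −1], [1, −1]] with P⁻¹ = [[−1, 1], [−1, 0]], and B = P·diag(−1, −2)·P⁻¹.
Then B^7 = P·diag(−1, −128)·P⁻¹ = [[0, 128], [−1, 128]] · [[−1, 1], [−1, 0]] = [[−128, 0], [−127, −1]].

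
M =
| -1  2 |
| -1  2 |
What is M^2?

[[-1, 2], [-1, 2]]

M² = M (a projection; rank 1, trace 1), so M^2 = M.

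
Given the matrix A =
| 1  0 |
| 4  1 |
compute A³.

[[1, 0], [12, 1]]

A = I + N where N = [[0, 0], [4, 0]] is strictly lower-triangular, so N² = 0.
(I + N)³ = I + 3·N = [[1, 0], [12, 1]].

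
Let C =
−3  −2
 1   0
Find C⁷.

[[−255, −254], [127, 126]]

tr C = −3 and det C = 2, so the characteristic polynomial is λ² − (−3)λ + (2) with roots −1 and −2.
Eigenvectors give P = [[1, 2], [−1, −1]] with P⁻¹ = [[−1, −2], [1, 1]], and C = P·diag(−1, −2)·P⁻¹.
Then C⁷ = P·diag(−1, −128)·P⁻¹ = [[−1, −256], [1, 128]] · [[−1, −2], [1, 1]] = [[−255, −254], [127, 126]].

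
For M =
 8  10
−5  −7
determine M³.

tr M = 1 and det M = −6, so the characteristic polynomial is λ² − (1)λ + (−6) with roots −2 and 3.
Eigenvectors give P = [[−1, 2], [1, −1]] with P⁻¹ = [[1, 2], [1, 1]], and M = P·diag(−2, 3)·P⁻¹.
Then M³ = P·diag(−8, 27)·P⁻¹ = [[8, 54], [−8, −27]] · [[1, 2], [1, 1]] = [[62, 70], [−35, −43]].

[[62, 70], [−35, −43]]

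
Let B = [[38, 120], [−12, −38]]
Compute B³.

[[152, 480], [−48, −152]]

tr B = 0 and det B = −4, so the characteristic polynomial is λ² − (0)λ + (−4) with roots 2 and −2.
Eigenvectors give P = [[10, −3], [−3, 1]] with P⁻¹ = [[1, 3], [3, 10]], and B = P·diag(2, −2)·P⁻¹.
Then B³ = P·diag(8, −8)·P⁻¹ = [[80, 24], [−24, −8]] · [[1, 3], [3, 10]] = [[152, 480], [−48, −152]].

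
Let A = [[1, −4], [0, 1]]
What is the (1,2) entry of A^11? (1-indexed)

A = I + N where N = [[0, −4], [0, 0]] is strictly upper-triangular, so N^2 = 0.
(I + N)^11 = I + 11·N = [[1, −44], [0, 1]].

−44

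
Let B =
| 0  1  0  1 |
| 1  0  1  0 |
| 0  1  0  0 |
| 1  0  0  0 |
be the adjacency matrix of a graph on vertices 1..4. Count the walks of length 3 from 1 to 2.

The number of length-3 walks from vertex 1 to vertex 2 is entry (1,2) of B³, where B is the adjacency matrix.
B² = [[2, 0, 1, 0], [0, 2, 0, 1], [1, 0, 1, 0], [0, 1, 0, 1]]
B³ = [[0, 3, 0, 2], [3, 0, 2, 0], [0, 2, 0, 1], [2, 0, 1, 0]]

3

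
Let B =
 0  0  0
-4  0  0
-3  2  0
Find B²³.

[[0, 0, 0], [0, 0, 0], [0, 0, 0]]

B is strictly triangular, hence nilpotent: B³ = 0, so B²³ = 0.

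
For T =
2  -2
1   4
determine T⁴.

T² = [[2, -12], [6, 14]]
T³ = [[-8, -52], [26, 44]]
T⁴ = [[-68, -192], [96, 124]]

[[-68, -192], [96, 124]]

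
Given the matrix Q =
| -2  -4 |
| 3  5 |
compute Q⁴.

tr Q = 3 and det Q = 2, so the characteristic polynomial is λ² − (3)λ + (2) with roots 1 and 2.
Eigenvectors give P = [[4, -1], [-3, 1]] with P⁻¹ = [[1, 1], [3, 4]], and Q = P·diag(1, 2)·P⁻¹.
Then Q⁴ = P·diag(1, 16)·P⁻¹ = [[4, -16], [-3, 16]] · [[1, 1], [3, 4]] = [[-44, -60], [45, 61]].

[[-44, -60], [45, 61]]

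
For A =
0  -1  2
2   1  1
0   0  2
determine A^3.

[[-2, 1, 1], [-2, -3, 17], [0, 0, 8]]

A^2 = [[-2, -1, 3], [2, -1, 7], [0, 0, 4]]
A^3 = [[-2, 1, 1], [-2, -3, 17], [0, 0, 8]]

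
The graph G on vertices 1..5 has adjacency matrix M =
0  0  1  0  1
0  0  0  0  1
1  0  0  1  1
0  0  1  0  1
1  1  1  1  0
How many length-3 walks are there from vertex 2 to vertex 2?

The number of length-3 walks from vertex 2 to vertex 2 is entry (2,2) of M³, where M is the adjacency matrix.
M² = [[2, 1, 1, 2, 1], [1, 1, 1, 1, 0], [1, 1, 3, 1, 2], [2, 1, 1, 2, 1], [1, 0, 2, 1, 4]]
M³ = [[2, 1, 5, 2, 6], [1, 0, 2, 1, 4], [5, 2, 4, 5, 6], [2, 1, 5, 2, 6], [6, 4, 6, 6, 4]]

0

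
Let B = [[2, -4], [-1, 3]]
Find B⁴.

[[164, -420], [-105, 269]]

B² = [[8, -20], [-5, 13]]
B³ = [[36, -92], [-23, 59]]
B⁴ = [[164, -420], [-105, 269]]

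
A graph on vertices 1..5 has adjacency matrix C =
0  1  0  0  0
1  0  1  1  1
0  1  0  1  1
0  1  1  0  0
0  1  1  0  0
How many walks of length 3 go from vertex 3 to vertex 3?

The number of length-3 walks from vertex 3 to vertex 3 is entry (3,3) of C³, where C is the adjacency matrix.
C² = [[1, 0, 1, 1, 1], [0, 4, 2, 1, 1], [1, 2, 3, 1, 1], [1, 1, 1, 2, 2], [1, 1, 1, 2, 2]]
C³ = [[0, 4, 2, 1, 1], [4, 4, 6, 6, 6], [2, 6, 4, 5, 5], [1, 6, 5, 2, 2], [1, 6, 5, 2, 2]]

4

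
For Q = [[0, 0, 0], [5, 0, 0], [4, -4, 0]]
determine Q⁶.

[[0, 0, 0], [0, 0, 0], [0, 0, 0]]

Q is strictly triangular, hence nilpotent: Q³ = 0, so Q⁶ = 0.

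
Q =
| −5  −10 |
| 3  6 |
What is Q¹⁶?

[[−5, −10], [3, 6]]

Q² = Q (a projection; rank 1, trace 1), so Q¹⁶ = Q.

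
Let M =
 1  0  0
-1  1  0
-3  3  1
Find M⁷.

M = I + N where N = [[0, 0, 0], [-1, 0, 0], [-3, 3, 0]] is strictly lower-triangular, so N³ = 0.
(I + N)⁷ = I + 7·N + 21·N² = [[1, 0, 0], [-7, 1, 0], [-84, 21, 1]].

[[1, 0, 0], [-7, 1, 0], [-84, 21, 1]]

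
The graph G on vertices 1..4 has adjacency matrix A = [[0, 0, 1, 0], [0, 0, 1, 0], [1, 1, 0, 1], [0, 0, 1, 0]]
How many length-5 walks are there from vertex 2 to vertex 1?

The number of length-5 walks from vertex 2 to vertex 1 is entry (2,1) of A⁵, where A is the adjacency matrix.
A² = [[1, 1, 0, 1], [1, 1, 0, 1], [0, 0, 3, 0], [1, 1, 0, 1]]
A³ = [[0, 0, 3, 0], [0, 0, 3, 0], [3, 3, 0, 3], [0, 0, 3, 0]]
A⁴ = [[3, 3, 0, 3], [3, 3, 0, 3], [0, 0, 9, 0], [3, 3, 0, 3]]
A⁵ = [[0, 0, 9, 0], [0, 0, 9, 0], [9, 9, 0, 9], [0, 0, 9, 0]]

0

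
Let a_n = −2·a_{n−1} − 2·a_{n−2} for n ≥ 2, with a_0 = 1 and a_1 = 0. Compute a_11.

64

With companion matrix A = [[−2, −2], [1, 0]], [a_n, a_{n−1}]ᵀ = A·[a_{n−1}, a_{n−2}]ᵀ, so [a_11, a_10]ᵀ = A¹⁰·[a_1, a_0]ᵀ.
A¹⁰ = [[32, 64], [−32, −32]], giving [a_11, a_10]ᵀ = [[64], [−32]].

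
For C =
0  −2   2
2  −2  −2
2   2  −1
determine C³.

[[20, −12, −18], [12, 44, −18], [−18, 18, 23]]

C² = [[0, 8, 2], [−8, −4, 10], [2, −10, 1]]
C³ = [[20, −12, −18], [12, 44, −18], [−18, 18, 23]]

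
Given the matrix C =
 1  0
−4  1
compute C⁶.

[[1, 0], [−24, 1]]

C = I + N where N = [[0, 0], [−4, 0]] is strictly lower-triangular, so N² = 0.
(I + N)⁶ = I + 6·N = [[1, 0], [−24, 1]].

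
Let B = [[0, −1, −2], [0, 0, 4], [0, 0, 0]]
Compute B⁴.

[[0, 0, 0], [0, 0, 0], [0, 0, 0]]

B is strictly triangular, hence nilpotent: B³ = 0, so B⁴ = 0.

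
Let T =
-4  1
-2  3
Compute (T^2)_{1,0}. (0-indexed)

2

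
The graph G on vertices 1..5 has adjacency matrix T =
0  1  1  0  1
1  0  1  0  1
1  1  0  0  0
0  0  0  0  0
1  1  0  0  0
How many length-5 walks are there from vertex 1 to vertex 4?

0

The number of length-5 walks from vertex 1 to vertex 4 is entry (1,4) of T^5, where T is the adjacency matrix.
T^2 = [[3, 2, 1, 0, 1], [2, 3, 1, 0, 1], [1, 1, 2, 0, 2], [0, 0, 0, 0, 0], [1, 1, 2, 0, 2]]
T^3 = [[4, 5, 5, 0, 5], [5, 4, 5, 0, 5], [5, 5, 2, 0, 2], [0, 0, 0, 0, 0], [5, 5, 2, 0, 2]]
T^4 = [[15, 14, 9, 0, 9], [14, 15, 9, 0, 9], [9, 9, 10, 0, 10], [0, 0, 0, 0, 0], [9, 9, 10, 0, 10]]
T^5 = [[32, 33, 29, 0, 29], [33, 32, 29, 0, 29], [29, 29, 18, 0, 18], [0, 0, 0, 0, 0], [29, 29, 18, 0, 18]]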